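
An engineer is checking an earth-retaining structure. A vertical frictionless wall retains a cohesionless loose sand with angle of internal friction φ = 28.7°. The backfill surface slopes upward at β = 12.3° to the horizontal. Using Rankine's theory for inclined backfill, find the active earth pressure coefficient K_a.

0.379

K_a = cos β · (cos β − √(cos²β − cos²φ)) / (cos β + √(cos²β − cos²φ)).
cos β = 0.9770, cos φ = 0.8771, √(cos²β − cos²φ) = 0.4304.
K_a = 0.9770 × (0.9770 − 0.4304)/(0.9770 + 0.4304) = 0.3795.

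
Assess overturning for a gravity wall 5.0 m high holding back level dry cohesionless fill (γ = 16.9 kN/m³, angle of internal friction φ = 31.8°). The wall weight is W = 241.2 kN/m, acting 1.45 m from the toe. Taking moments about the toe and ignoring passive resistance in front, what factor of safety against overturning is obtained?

3.21

K_a = tan²(45° − 31.8°/2) = 0.3098.
P_a = ½K_aγH² = 0.5×0.3098×16.9×5.0² = 65.44 kN/m, acting at H/3 = 1.667 m above the base.
Overturning moment M_o = P_a × H/3 = 65.44 × 1.667 = 109.1.
Resisting moment M_r = W × 1.45 = 241.2 × 1.45 = 349.7.
FS_overturning = M_r/M_o = 349.7/109.1 = 3.206.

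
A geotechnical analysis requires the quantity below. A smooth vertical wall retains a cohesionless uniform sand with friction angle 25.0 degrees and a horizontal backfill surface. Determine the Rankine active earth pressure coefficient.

0.406

K_a = (1 − sin φ)/(1 + sin φ) = (1 − sin 25.0°)/(1 + sin 25.0°) = 0.4059.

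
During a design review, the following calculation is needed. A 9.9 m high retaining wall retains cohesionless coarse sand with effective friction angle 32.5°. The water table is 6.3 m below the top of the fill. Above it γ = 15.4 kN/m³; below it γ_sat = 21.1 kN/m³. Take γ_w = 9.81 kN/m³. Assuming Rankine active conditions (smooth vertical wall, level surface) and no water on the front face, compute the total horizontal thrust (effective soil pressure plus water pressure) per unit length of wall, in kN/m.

K_a = tan²(45° − φ/2) = 0.3010.
γ' = 21.1 − 9.81 = 11.29 kN/m³. Depth below WT = 3.6 m.
σ'_h at WT = K_a γ d_w = 29.20 kPa; at base = 29.20 + K_a γ' × 3.6 = 41.43 kPa.
P₁ (0–6.3 m) = ½×29.20×6.3 = 91.98. P₂ (6.3–9.9 m) = ½(29.20+41.43)×3.6 = 127.1.
P_w = ½ γ_w h₂² = 0.5×9.81×3.6² = 63.57. Total = 91.98+127.1+63.57 = 282.7 kN/m.

283 kN/m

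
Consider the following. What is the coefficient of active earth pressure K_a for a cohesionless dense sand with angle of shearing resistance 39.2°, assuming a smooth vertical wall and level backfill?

0.225

K_a = tan²(45° − φ/2) = tan²(25.40°) = 0.2255.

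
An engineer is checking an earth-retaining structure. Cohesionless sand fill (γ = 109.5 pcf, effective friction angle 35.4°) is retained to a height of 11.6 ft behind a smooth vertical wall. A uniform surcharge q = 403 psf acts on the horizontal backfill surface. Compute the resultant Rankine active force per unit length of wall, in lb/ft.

3210 lb/ft

K_a = tan²(45° − φ/2) = 0.2664.
Soil triangle: ½ K_a γ H² = 0.5×0.2664×109.5×11.6² = 1963 lb/ft.
Surcharge rectangle: K_a q H = 0.2664×403×11.6 = 1245 lb/ft.
Total = 1963 + 1245 = 3208 lb/ft.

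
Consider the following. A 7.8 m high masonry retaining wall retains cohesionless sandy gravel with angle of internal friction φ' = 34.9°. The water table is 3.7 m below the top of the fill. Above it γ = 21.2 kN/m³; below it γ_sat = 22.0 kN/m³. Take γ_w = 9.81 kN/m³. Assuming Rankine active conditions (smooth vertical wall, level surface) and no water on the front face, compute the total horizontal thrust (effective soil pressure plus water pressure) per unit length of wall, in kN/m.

K_a = tan²(45° − φ/2) = 0.2721.
γ' = 22.0 − 9.81 = 12.19 kN/m³. Depth below WT = 4.1 m.
σ'_h at WT = K_a γ d_w = 21.35 kPa; at base = 21.35 + K_a γ' × 4.1 = 34.95 kPa.
P₁ (0–3.7 m) = ½×21.35×3.7 = 39.49. P₂ (3.7–7.8 m) = ½(21.35+34.95)×4.1 = 115.4.
P_w = ½ γ_w h₂² = 0.5×9.81×4.1² = 82.45. Total = 39.49+115.4+82.45 = 237.4 kN/m.

237 kN/m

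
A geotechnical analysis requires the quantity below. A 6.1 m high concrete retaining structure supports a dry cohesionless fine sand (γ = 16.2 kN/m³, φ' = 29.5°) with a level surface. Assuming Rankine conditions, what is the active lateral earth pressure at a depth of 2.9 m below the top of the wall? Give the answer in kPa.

16.0 kPa

K_a = (1 − sin φ)/(1 + sin φ) = 0.3401.
σ_h = K_a γ z = 0.3401 × 16.2 × 2.9 = 15.98 kPa.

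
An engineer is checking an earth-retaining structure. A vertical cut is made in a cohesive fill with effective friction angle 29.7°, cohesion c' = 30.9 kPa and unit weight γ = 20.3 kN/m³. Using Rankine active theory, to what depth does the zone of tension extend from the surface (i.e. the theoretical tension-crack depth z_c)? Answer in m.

K_a = tan²(45° − 29.7°/2) = 0.3374; √K_a = 0.5808.
The active pressure is zero where K_a γ z = 2c√K_a, so z_c = 2c/(γ√K_a) = 2×30.9/(20.3×0.5808) = 5.241 m.

5.24 m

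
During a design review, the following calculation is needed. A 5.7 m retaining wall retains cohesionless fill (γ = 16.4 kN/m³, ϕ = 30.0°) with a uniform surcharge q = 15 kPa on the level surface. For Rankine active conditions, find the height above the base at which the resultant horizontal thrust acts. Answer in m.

2.13 m

K_a = 0.3333.
Triangular part P₁ = ½K_aγH² = 88.81 at H/3 = 1.900 m; rectangular part P₂ = K_a q H = 28.50 at H/2 = 2.850 m.
ȳ = (P₁·1.900 + P₂·2.850)/(P₁+P₂) = 2.131 m.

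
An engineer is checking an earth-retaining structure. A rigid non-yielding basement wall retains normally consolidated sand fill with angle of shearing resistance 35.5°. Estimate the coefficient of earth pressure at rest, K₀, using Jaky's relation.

0.419

K₀ = 1 − sin φ' = 1 − sin 35.5° = 0.4193.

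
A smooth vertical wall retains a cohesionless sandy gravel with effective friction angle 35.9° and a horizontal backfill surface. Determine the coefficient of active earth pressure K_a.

K_a = tan²(45° − φ/2) = tan²(27.05°) = 0.2607.

0.261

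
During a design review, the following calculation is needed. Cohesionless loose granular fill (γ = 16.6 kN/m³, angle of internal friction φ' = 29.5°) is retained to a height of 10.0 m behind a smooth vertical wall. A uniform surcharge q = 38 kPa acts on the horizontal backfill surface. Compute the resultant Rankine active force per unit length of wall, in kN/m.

412 kN/m

K_a = tan²(45° − φ/2) = 0.3401.
Soil triangle: ½ K_a γ H² = 0.5×0.3401×16.6×10.0² = 282.3 kN/m.
Surcharge rectangle: K_a q H = 0.3401×38×10.0 = 129.2 kN/m.
Total = 282.3 + 129.2 = 411.5 kN/m.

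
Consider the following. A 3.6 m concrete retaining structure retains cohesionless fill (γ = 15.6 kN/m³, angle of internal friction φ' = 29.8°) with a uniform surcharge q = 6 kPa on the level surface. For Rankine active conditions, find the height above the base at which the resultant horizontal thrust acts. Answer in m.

K_a = 0.3360.
Triangular part P₁ = ½K_aγH² = 33.97 at H/3 = 1.200 m; rectangular part P₂ = K_a q H = 7.258 at H/2 = 1.800 m.
ȳ = (P₁·1.200 + P₂·1.800)/(P₁+P₂) = 1.306 m.

1.31 m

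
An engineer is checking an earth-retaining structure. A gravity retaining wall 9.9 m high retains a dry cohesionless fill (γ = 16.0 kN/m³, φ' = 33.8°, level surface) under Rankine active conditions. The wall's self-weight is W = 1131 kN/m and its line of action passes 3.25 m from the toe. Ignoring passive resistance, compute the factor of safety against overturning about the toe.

4.98

K_a = tan²(45° − 33.8°/2) = 0.2851.
P_a = ½K_aγH² = 0.5×0.2851×16.0×9.9² = 223.5 kN/m, acting at H/3 = 3.300 m above the base.
Overturning moment M_o = P_a × H/3 = 223.5 × 3.300 = 737.7.
Resisting moment M_r = W × 3.25 = 1131 × 3.25 = 3676.
FS_overturning = M_r/M_o = 3676/737.7 = 4.983.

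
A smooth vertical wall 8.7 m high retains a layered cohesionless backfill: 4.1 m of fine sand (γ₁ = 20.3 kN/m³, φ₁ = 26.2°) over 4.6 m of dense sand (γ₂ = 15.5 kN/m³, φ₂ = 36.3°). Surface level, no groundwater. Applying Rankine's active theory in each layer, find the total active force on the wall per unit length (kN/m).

K_a1 = tan²(45°−26.2°/2) = 0.3874; K_a2 = tan²(45°−36.3°/2) = 0.2563.
Layer 1: σ at base = K_a1 γ₁ h₁ = 32.25 kPa; P₁ = ½×32.25×4.1 = 66.11.
Layer 2: σ_v at top = γ₁h₁ = 83.23; σ_h top = K_a2×83.23 = 21.33; σ_h base = K_a2×(83.23+15.5×4.6) = 39.60.
P₂ = ½(21.33+39.60)×4.6 = 140.1. Total P_a = 66.11+140.1 = 206.2 kN/m.

206 kN/m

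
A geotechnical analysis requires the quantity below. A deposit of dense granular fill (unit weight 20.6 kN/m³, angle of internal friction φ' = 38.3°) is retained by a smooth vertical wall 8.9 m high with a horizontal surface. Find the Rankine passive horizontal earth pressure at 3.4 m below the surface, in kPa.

298 kPa

K_p = (1 + sin φ)/(1 − sin φ) = 4.260.
σ_h = K_p γ z = 4.260 × 20.6 × 3.4 = 298.4 kPa.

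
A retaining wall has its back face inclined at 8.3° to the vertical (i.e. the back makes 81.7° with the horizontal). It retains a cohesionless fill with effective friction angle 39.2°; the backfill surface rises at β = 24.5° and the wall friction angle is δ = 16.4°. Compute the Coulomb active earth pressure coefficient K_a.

0.373

K_a = sin²(α+φ) / [sin²α · sin(α−δ) · (1 + √{sin(φ+δ)sin(φ−β) / (sin(α−δ)sin(α+β))})²].
With α = 81.7°, φ = 39.2°, δ = 16.4°, β = 24.5°: K_a = 0.3729.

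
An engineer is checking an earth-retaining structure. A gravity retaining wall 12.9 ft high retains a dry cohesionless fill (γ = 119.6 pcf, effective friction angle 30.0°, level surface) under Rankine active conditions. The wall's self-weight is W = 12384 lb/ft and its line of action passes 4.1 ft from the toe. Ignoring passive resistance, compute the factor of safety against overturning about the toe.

3.56

K_a = tan²(45° − 30.0°/2) = 0.3333.
P_a = ½K_aγH² = 0.5×0.3333×119.6×12.9² = 3317 lb/ft, acting at H/3 = 4.300 ft above the base.
Overturning moment M_o = P_a × H/3 = 3317 × 4.300 = 14260.
Resisting moment M_r = W × 4.1 = 12384 × 4.1 = 50770.
FS_overturning = M_r/M_o = 50770/14260 = 3.560.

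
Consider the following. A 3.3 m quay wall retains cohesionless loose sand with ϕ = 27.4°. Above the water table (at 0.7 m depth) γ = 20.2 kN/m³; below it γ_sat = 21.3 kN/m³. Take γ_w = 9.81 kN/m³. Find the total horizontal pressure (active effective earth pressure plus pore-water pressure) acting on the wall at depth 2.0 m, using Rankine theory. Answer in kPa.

23.5 kPa

K_a = (1 − sin φ)/(1 + sin φ) = 0.3697.
γ' = 21.3 − 9.81 = 11.49 kN/m³.
Effective vertical stress at 2.0 m: σ'_v = 20.2×0.7 + 11.49×1.30 = 29.08 kPa.
σ'_h = K_a σ'_v = 0.3697 × 29.08 = 10.75 kPa; u = γ_w × 1.30 = 12.75 kPa.
Total σ_h = 10.75 + 12.75 = 23.50 kPa.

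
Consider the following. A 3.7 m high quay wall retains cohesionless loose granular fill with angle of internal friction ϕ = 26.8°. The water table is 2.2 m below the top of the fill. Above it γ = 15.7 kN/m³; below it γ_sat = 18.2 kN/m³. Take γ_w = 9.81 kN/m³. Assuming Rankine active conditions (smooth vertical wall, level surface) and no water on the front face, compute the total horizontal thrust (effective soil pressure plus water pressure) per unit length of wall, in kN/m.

48.6 kN/m

K_a = tan²(45° − φ/2) = 0.3785.
γ' = 18.2 − 9.81 = 8.390 kN/m³. Depth below WT = 1.5 m.
σ'_h at WT = K_a γ d_w = 13.07 kPa; at base = 13.07 + K_a γ' × 1.5 = 17.84 kPa.
P₁ (0–2.2 m) = ½×13.07×2.2 = 14.38. P₂ (2.2–3.7 m) = ½(13.07+17.84)×1.5 = 23.18.
P_w = ½ γ_w h₂² = 0.5×9.81×1.5² = 11.04. Total = 14.38+23.18+11.04 = 48.60 kN/m.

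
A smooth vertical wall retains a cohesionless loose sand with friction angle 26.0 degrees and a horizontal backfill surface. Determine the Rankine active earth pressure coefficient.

K_a = tan²(45° − φ/2) = tan²(32.00°) = 0.3905.

0.390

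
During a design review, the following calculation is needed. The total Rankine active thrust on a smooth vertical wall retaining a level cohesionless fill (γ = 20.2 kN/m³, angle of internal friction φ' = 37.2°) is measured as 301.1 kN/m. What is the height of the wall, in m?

K_a = 0.2464. P_a = ½ K_a γ H² ⇒ H = √(2P_a/(K_a γ)).
H = √(2×301.1/(0.2464×20.2)) = 11.00 m.

11.0 m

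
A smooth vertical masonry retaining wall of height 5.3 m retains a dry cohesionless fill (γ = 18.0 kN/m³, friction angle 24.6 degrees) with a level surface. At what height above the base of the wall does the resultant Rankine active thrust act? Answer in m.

1.77 m

K_a = 0.4121.
The pressure distribution is triangular, so the resultant acts at H/3 above the base = 5.3/3 = 1.767 m.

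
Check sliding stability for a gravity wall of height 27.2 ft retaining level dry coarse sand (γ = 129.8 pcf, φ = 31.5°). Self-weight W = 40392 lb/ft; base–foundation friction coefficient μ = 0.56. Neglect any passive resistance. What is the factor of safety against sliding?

1.50

K_a = tan²(45° − 31.5°/2) = 0.3136.
P_a = ½K_aγH² = 0.5×0.3136×129.8×27.2² = 15060 lb/ft, acting at H/3 = 9.067 ft above the base.
FS_sliding = μW / P_a = 0.56×40392 / 15060 = 1.502.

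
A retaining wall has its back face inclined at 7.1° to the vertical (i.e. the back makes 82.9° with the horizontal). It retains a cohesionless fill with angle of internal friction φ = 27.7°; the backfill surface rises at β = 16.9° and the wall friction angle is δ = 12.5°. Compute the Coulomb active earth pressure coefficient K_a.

0.510

K_a = sin²(α+φ) / [sin²α · sin(α−δ) · (1 + √{sin(φ+δ)sin(φ−β) / (sin(α−δ)sin(α+β))})²].
With α = 82.9°, φ = 27.7°, δ = 12.5°, β = 16.9°: K_a = 0.5100.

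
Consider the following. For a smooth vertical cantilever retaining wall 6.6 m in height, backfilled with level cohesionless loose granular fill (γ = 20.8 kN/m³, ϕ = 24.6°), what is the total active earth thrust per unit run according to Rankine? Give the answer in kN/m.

K_a = tan²(45° − φ/2) = 0.4121.
P_a = ½ K_a γ H² = 0.5 × 0.4121 × 20.8 × 6.6² = 186.7 kN/m.

187 kN/m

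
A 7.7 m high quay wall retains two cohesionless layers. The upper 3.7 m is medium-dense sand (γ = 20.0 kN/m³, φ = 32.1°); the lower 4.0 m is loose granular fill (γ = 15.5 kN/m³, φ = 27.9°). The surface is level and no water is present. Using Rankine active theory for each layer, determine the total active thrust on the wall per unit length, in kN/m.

K_a1 = tan²(45°−32.1°/2) = 0.3060; K_a2 = tan²(45°−27.9°/2) = 0.3625.
Layer 1: σ at base = K_a1 γ₁ h₁ = 22.64 kPa; P₁ = ½×22.64×3.7 = 41.89.
Layer 2: σ_v at top = γ₁h₁ = 74.00; σ_h top = K_a2×74.00 = 26.82; σ_h base = K_a2×(74.00+15.5×4.0) = 49.29.
P₂ = ½(26.82+49.29)×4.0 = 152.2. Total P_a = 41.89+152.2 = 194.1 kN/m.

194 kN/m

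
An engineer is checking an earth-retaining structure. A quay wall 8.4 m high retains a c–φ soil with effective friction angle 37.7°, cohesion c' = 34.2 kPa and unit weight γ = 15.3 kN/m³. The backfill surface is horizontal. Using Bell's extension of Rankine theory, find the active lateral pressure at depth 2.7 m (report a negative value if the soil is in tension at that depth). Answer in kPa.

K_a = (1 − sin φ)/(1 + sin φ) = 0.2411.
σ_a = K_a γ z − 2c√K_a = 0.2411×15.3×2.7 − 2×34.2×0.4910 = -23.62 kPa.

-23.6 kPa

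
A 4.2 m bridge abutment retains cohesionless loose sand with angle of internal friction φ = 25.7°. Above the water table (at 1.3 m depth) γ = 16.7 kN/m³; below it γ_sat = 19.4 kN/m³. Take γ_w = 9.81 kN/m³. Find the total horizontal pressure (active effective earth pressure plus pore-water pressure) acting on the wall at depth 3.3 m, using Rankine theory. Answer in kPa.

K_a = (1 − sin φ)/(1 + sin φ) = 0.3950.
γ' = 19.4 − 9.81 = 9.590 kN/m³.
Effective vertical stress at 3.3 m: σ'_v = 16.7×1.3 + 9.590×2.00 = 40.89 kPa.
σ'_h = K_a σ'_v = 0.3950 × 40.89 = 16.15 kPa; u = γ_w × 2.00 = 19.62 kPa.
Total σ_h = 16.15 + 19.62 = 35.77 kPa.

35.8 kPa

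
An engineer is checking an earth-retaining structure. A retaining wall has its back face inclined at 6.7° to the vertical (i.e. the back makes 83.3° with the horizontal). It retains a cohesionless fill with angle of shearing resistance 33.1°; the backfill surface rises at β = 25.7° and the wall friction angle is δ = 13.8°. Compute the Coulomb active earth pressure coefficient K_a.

0.494

K_a = sin²(α+φ) / [sin²α · sin(α−δ) · (1 + √{sin(φ+δ)sin(φ−β) / (sin(α−δ)sin(α+β))})²].
With α = 83.3°, φ = 33.1°, δ = 13.8°, β = 25.7°: K_a = 0.4940.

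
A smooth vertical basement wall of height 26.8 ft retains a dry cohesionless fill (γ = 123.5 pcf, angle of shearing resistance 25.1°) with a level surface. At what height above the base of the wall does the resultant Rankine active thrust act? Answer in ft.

8.93 ft

K_a = 0.4043.
The pressure distribution is triangular, so the resultant acts at H/3 above the base = 26.8/3 = 8.933 ft.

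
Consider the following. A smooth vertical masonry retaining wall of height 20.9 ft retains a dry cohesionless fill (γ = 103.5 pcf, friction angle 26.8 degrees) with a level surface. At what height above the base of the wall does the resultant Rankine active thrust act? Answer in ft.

K_a = 0.3785.
The pressure distribution is triangular, so the resultant acts at H/3 above the base = 20.9/3 = 6.967 ft.

6.97 ft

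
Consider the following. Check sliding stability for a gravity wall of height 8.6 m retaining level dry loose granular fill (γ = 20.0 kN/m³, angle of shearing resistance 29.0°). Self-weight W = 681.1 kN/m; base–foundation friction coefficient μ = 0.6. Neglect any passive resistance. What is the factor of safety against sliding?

1.59

K_a = tan²(45° − 29.0°/2) = 0.3470.
P_a = ½K_aγH² = 0.5×0.3470×20.0×8.6² = 256.6 kN/m, acting at H/3 = 2.867 m above the base.
FS_sliding = μW / P_a = 0.6×681.1 / 256.6 = 1.592.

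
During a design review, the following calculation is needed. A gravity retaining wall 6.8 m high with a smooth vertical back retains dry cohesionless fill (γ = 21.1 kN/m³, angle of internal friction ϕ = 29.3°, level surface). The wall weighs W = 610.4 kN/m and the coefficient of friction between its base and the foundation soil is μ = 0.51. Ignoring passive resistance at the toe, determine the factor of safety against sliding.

K_a = tan²(45° − 29.3°/2) = 0.3428.
P_a = ½K_aγH² = 0.5×0.3428×21.1×6.8² = 167.2 kN/m, acting at H/3 = 2.267 m above the base.
FS_sliding = μW / P_a = 0.51×610.4 / 167.2 = 1.861.

1.86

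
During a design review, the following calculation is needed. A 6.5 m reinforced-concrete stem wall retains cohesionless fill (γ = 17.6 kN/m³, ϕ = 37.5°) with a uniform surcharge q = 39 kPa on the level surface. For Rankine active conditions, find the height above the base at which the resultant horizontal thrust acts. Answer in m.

2.61 m

K_a = 0.2432.
Triangular part P₁ = ½K_aγH² = 90.42 at H/3 = 2.167 m; rectangular part P₂ = K_a q H = 61.65 at H/2 = 3.250 m.
ȳ = (P₁·2.167 + P₂·3.250)/(P₁+P₂) = 2.606 m.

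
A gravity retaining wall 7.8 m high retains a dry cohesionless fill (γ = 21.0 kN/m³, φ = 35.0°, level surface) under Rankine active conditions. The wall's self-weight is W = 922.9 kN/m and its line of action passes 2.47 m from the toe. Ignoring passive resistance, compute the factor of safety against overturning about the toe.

5.06

K_a = tan²(45° − 35.0°/2) = 0.2710.
P_a = ½K_aγH² = 0.5×0.2710×21.0×7.8² = 173.1 kN/m, acting at H/3 = 2.600 m above the base.
Overturning moment M_o = P_a × H/3 = 173.1 × 2.600 = 450.1.
Resisting moment M_r = W × 2.47 = 922.9 × 2.47 = 2280.
FS_overturning = M_r/M_o = 2280/450.1 = 5.065.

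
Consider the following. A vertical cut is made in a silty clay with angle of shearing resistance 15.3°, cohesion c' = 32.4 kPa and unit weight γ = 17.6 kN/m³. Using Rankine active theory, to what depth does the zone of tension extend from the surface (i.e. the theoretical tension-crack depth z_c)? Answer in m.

K_a = tan²(45° − 15.3°/2) = 0.5824; √K_a = 0.7632.
The active pressure is zero where K_a γ z = 2c√K_a, so z_c = 2c/(γ√K_a) = 2×32.4/(17.6×0.7632) = 4.824 m.

4.82 m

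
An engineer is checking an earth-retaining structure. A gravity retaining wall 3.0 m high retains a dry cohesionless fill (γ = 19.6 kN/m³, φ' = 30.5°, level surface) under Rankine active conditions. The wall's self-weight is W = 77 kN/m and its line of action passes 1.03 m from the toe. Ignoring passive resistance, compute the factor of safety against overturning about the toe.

2.75

K_a = tan²(45° − 30.5°/2) = 0.3267.
P_a = ½K_aγH² = 0.5×0.3267×19.6×3.0² = 28.81 kN/m, acting at H/3 = 1.000 m above the base.
Overturning moment M_o = P_a × H/3 = 28.81 × 1.000 = 28.81.
Resisting moment M_r = W × 1.03 = 77 × 1.03 = 79.31.
FS_overturning = M_r/M_o = 79.31/28.81 = 2.753.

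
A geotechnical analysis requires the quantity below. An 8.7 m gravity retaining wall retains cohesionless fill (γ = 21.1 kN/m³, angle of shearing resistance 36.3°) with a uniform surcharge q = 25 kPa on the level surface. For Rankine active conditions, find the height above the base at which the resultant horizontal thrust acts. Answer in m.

K_a = 0.2563.
Triangular part P₁ = ½K_aγH² = 204.6 at H/3 = 2.900 m; rectangular part P₂ = K_a q H = 55.74 at H/2 = 4.350 m.
ȳ = (P₁·2.900 + P₂·4.350)/(P₁+P₂) = 3.210 m.

3.21 m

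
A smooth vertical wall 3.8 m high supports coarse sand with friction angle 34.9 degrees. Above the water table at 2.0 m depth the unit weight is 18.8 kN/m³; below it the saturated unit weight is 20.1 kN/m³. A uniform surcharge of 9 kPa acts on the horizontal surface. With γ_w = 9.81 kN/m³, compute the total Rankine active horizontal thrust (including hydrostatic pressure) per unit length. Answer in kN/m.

58.4 kN/m

K_a = tan²(45° − φ/2) = 0.2721.
γ' = 20.1 − 9.81 = 10.29 kN/m³. h₂ = H − d_w = 1.8 m.
σ'_h: at surface K_a·q = 2.449; at WT K_a(q+γd_w) = 12.68; at base K_a(q+γd_w+γ'h₂) = 17.72 kPa.
P₁ = ½(2.449+12.68)×2.0 = 15.13; P₂ = ½(12.68+17.72)×1.8 = 27.36; P_w = ½γ_w h₂² = 15.89.
Total = 15.13+27.36+15.89 = 58.39 kN/m.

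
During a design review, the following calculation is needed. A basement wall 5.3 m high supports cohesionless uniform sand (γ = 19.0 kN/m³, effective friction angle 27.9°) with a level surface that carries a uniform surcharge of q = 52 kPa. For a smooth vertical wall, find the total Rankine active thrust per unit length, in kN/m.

K_a = tan²(45° − φ/2) = 0.3625.
Soil triangle: ½ K_a γ H² = 0.5×0.3625×19.0×5.3² = 96.73 kN/m.
Surcharge rectangle: K_a q H = 0.3625×52×5.3 = 99.89 kN/m.
Total = 96.73 + 99.89 = 196.6 kN/m.

197 kN/m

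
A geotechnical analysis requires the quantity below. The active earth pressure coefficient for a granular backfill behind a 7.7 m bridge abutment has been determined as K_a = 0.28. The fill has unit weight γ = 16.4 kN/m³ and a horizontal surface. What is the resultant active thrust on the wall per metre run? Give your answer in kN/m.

136 kN/m

P = ½ K_a γ H² = 0.5 × 0.28 × 16.4 × 7.7² = 136.1 kN/m.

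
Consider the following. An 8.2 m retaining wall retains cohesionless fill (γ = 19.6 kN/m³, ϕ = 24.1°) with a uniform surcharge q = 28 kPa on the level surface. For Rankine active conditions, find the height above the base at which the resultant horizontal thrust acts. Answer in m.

K_a = 0.4201.
Triangular part P₁ = ½K_aγH² = 276.8 at H/3 = 2.733 m; rectangular part P₂ = K_a q H = 96.46 at H/2 = 4.100 m.
ȳ = (P₁·2.733 + P₂·4.100)/(P₁+P₂) = 3.086 m.

3.09 m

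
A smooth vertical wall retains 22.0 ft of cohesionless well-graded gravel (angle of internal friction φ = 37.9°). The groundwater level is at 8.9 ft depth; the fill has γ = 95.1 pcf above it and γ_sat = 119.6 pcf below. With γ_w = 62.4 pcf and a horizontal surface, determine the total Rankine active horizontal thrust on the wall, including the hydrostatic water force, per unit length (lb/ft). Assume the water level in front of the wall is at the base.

10100 lb/ft

K_a = tan²(45° − φ/2) = 0.2389.
γ' = 119.6 − 62.4 = 57.20 pcf. Depth below WT = 13.1 ft.
σ'_h at WT = K_a γ d_w = 202.2 psf; at base = 202.2 + K_a γ' × 13.1 = 381.3 psf.
P₁ (0–8.9 ft) = ½×202.2×8.9 = 899.9. P₂ (8.9–22.0 ft) = ½(202.2+381.3)×13.1 = 3822.
P_w = ½ γ_w h₂² = 0.5×62.4×13.1² = 5354. Total = 899.9+3822+5354 = 10080 lb/ft.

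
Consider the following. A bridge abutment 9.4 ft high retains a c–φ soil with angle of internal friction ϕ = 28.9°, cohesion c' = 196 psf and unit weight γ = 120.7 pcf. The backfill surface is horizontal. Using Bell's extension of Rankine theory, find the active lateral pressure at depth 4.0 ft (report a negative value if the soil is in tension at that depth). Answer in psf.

-63.2 psf

K_a = (1 − sin φ)/(1 + sin φ) = 0.3484.
σ_a = K_a γ z − 2c√K_a = 0.3484×120.7×4.0 − 2×196×0.5902 = -63.18 psf.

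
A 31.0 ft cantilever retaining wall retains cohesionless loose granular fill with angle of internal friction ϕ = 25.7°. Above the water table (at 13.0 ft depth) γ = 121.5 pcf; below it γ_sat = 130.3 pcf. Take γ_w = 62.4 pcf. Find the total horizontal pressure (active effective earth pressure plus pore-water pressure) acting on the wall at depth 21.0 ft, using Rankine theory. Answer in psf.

K_a = (1 − sin φ)/(1 + sin φ) = 0.3950.
γ' = 130.3 − 62.4 = 67.90 pcf.
Effective vertical stress at 21.0 ft: σ'_v = 121.5×13.0 + 67.90×8.00 = 2123 psf.
σ'_h = K_a σ'_v = 0.3950 × 2123 = 838.5 psf; u = γ_w × 8.00 = 499.2 psf.
Total σ_h = 838.5 + 499.2 = 1338 psf.

1340 psf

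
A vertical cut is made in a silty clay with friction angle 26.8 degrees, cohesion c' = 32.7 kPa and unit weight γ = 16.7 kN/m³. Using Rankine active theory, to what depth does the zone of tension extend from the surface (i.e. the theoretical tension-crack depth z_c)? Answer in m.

K_a = tan²(45° − 26.8°/2) = 0.3785; √K_a = 0.6152.
The active pressure is zero where K_a γ z = 2c√K_a, so z_c = 2c/(γ√K_a) = 2×32.7/(16.7×0.6152) = 6.366 m.

6.37 m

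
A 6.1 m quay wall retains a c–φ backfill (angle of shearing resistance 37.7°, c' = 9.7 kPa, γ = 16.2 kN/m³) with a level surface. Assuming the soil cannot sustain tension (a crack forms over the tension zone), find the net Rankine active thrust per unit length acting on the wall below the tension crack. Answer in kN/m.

K_a = 0.2411; √K_a = 0.4910.
Tension-crack depth z_c = 2c/(γ√K_a) = 2×9.7/(16.2×0.4910) = 2.439 m.
σ_a at base = K_a γ H − 2c√K_a = 0.2411×16.2×6.1 − 2×9.7×0.4910 = 14.30 kPa.
P_a = ½ × 14.30 × (H − z_c) = 0.5×14.30×3.661 = 26.17 kN/m.

26.2 kN/m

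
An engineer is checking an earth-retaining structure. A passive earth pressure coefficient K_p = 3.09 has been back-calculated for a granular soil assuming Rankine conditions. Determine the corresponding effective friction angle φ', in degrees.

30.7°

K_p = (1+sin φ)/(1−sin φ) ⇒ sin φ = (K_p − 1)/(K_p + 1) = 0.5110.
φ = arcsin(0.5110) = 30.73°.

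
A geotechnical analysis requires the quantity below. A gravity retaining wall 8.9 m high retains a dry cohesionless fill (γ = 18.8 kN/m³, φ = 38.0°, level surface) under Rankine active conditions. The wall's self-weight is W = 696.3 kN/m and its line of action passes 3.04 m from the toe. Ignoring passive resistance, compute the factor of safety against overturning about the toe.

4.03

K_a = tan²(45° − 38.0°/2) = 0.2379.
P_a = ½K_aγH² = 0.5×0.2379×18.8×8.9² = 177.1 kN/m, acting at H/3 = 2.967 m above the base.
Overturning moment M_o = P_a × H/3 = 177.1 × 2.967 = 525.5.
Resisting moment M_r = W × 3.04 = 696.3 × 3.04 = 2117.
FS_overturning = M_r/M_o = 2117/525.5 = 4.028.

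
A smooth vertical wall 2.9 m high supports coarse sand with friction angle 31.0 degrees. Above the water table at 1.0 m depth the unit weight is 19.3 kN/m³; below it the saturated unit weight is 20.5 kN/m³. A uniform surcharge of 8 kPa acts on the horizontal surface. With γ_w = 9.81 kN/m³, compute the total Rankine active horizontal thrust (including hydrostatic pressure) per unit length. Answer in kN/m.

K_a = tan²(45° − φ/2) = 0.3201.
γ' = 20.5 − 9.81 = 10.69 kN/m³. h₂ = H − d_w = 1.9 m.
σ'_h: at surface K_a·q = 2.561; at WT K_a(q+γd_w) = 8.739; at base K_a(q+γd_w+γ'h₂) = 15.24 kPa.
P₁ = ½(2.561+8.739)×1.0 = 5.650; P₂ = ½(8.739+15.24)×1.9 = 22.78; P_w = ½γ_w h₂² = 17.71.
Total = 5.650+22.78+17.71 = 46.14 kN/m.

46.1 kN/m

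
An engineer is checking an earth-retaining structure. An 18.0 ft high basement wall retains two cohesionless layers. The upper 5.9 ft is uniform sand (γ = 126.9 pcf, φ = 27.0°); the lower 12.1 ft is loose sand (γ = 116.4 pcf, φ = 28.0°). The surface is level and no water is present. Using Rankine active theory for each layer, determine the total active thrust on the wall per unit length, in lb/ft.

K_a1 = tan²(45°−27.0°/2) = 0.3755; K_a2 = tan²(45°−28.0°/2) = 0.3610.
Layer 1: σ at base = K_a1 γ₁ h₁ = 281.2 psf; P₁ = ½×281.2×5.9 = 829.4.
Layer 2: σ_v at top = γ₁h₁ = 748.7; σ_h top = K_a2×748.7 = 270.3; σ_h base = K_a2×(748.7+116.4×12.1) = 778.8.
P₂ = ½(270.3+778.8)×12.1 = 6347. Total P_a = 829.4+6347 = 7177 lb/ft.

7180 lb/ft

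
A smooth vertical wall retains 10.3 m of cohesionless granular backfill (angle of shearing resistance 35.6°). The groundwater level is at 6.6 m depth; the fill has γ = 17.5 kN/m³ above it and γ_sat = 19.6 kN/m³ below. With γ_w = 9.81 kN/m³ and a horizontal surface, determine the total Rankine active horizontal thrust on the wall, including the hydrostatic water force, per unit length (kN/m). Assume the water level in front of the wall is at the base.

K_a = tan²(45° − φ/2) = 0.2641.
γ' = 19.6 − 9.81 = 9.790 kN/m³. Depth below WT = 3.7 m.
σ'_h at WT = K_a γ d_w = 30.51 kPa; at base = 30.51 + K_a γ' × 3.7 = 40.07 kPa.
P₁ (0–6.6 m) = ½×30.51×6.6 = 100.7. P₂ (6.6–10.3 m) = ½(30.51+40.07)×3.7 = 130.6.
P_w = ½ γ_w h₂² = 0.5×9.81×3.7² = 67.15. Total = 100.7+130.6+67.15 = 298.4 kN/m.

298 kN/m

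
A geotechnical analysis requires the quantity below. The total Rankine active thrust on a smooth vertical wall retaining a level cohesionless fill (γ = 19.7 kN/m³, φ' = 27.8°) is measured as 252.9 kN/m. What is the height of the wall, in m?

8.40 m

K_a = 0.3639. P_a = ½ K_a γ H² ⇒ H = √(2P_a/(K_a γ)).
H = √(2×252.9/(0.3639×19.7)) = 8.400 m.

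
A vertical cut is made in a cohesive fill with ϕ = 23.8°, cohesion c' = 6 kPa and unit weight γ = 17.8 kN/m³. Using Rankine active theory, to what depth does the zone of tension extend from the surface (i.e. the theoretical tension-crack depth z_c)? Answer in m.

K_a = tan²(45° − 23.8°/2) = 0.4250; √K_a = 0.6519.
The active pressure is zero where K_a γ z = 2c√K_a, so z_c = 2c/(γ√K_a) = 2×6/(17.8×0.6519) = 1.034 m.

1.03 m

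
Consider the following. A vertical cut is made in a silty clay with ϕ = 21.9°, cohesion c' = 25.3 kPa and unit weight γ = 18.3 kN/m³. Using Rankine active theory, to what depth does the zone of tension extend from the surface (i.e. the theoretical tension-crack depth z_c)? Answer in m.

K_a = tan²(45° − 21.9°/2) = 0.4567; √K_a = 0.6758.
The active pressure is zero where K_a γ z = 2c√K_a, so z_c = 2c/(γ√K_a) = 2×25.3/(18.3×0.6758) = 4.092 m.

4.09 m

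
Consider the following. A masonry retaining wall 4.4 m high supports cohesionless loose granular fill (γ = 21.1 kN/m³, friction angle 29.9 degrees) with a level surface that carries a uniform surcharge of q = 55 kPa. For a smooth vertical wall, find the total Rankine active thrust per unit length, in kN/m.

149 kN/m

K_a = tan²(45° − φ/2) = 0.3347.
Soil triangle: ½ K_a γ H² = 0.5×0.3347×21.1×4.4² = 68.36 kN/m.
Surcharge rectangle: K_a q H = 0.3347×55×4.4 = 80.99 kN/m.
Total = 68.36 + 80.99 = 149.3 kN/m.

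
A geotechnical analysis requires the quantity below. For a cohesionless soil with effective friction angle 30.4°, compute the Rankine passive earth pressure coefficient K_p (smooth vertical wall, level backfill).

K_p = (1 + sin φ)/(1 − sin φ) = tan²(45° + 30.4°/2) = 3.049.

3.05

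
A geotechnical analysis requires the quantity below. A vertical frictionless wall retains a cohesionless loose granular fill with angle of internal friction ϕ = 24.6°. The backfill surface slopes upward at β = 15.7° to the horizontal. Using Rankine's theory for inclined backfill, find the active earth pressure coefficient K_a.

K_a = cos β · (cos β − √(cos²β − cos²φ)) / (cos β + √(cos²β − cos²φ)).
cos β = 0.9627, cos φ = 0.9092, √(cos²β − cos²φ) = 0.3163.
K_a = 0.9627 × (0.9627 − 0.3163)/(0.9627 + 0.3163) = 0.4865.

0.487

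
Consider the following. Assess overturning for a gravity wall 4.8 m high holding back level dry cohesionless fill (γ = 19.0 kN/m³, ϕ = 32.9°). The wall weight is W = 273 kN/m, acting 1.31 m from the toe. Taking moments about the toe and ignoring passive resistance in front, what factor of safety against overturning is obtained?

K_a = tan²(45° − 32.9°/2) = 0.2960.
P_a = ½K_aγH² = 0.5×0.2960×19.0×4.8² = 64.79 kN/m, acting at H/3 = 1.600 m above the base.
Overturning moment M_o = P_a × H/3 = 64.79 × 1.600 = 103.7.
Resisting moment M_r = W × 1.31 = 273 × 1.31 = 357.6.
FS_overturning = M_r/M_o = 357.6/103.7 = 3.450.

3.45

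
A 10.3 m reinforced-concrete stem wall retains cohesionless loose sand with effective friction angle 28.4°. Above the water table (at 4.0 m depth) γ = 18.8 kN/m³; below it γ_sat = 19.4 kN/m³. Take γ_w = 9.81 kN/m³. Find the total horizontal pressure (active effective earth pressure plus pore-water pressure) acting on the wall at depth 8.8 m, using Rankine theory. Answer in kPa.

90.2 kPa

K_a = (1 − sin φ)/(1 + sin φ) = 0.3554.
γ' = 19.4 − 9.81 = 9.590 kN/m³.
Effective vertical stress at 8.8 m: σ'_v = 18.8×4.0 + 9.590×4.80 = 121.2 kPa.
σ'_h = K_a σ'_v = 0.3554 × 121.2 = 43.08 kPa; u = γ_w × 4.80 = 47.09 kPa.
Total σ_h = 43.08 + 47.09 = 90.17 kPa.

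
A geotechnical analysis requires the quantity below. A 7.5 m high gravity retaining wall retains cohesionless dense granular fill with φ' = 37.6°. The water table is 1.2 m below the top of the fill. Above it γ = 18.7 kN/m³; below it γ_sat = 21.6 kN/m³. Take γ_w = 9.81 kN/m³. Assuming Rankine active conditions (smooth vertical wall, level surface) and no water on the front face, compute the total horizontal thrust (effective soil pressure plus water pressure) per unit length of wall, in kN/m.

K_a = tan²(45° − φ/2) = 0.2421.
γ' = 21.6 − 9.81 = 11.79 kN/m³. Depth below WT = 6.3 m.
σ'_h at WT = K_a γ d_w = 5.433 kPa; at base = 5.433 + K_a γ' × 6.3 = 23.42 kPa.
P₁ (0–1.2 m) = ½×5.433×1.2 = 3.260. P₂ (1.2–7.5 m) = ½(5.433+23.42)×6.3 = 90.88.
P_w = ½ γ_w h₂² = 0.5×9.81×6.3² = 194.7. Total = 3.260+90.88+194.7 = 288.8 kN/m.

289 kN/m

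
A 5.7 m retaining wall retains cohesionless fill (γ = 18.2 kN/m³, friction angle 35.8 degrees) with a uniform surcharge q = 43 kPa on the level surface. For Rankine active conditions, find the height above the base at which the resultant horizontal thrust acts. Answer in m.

K_a = 0.2619.
Triangular part P₁ = ½K_aγH² = 77.42 at H/3 = 1.900 m; rectangular part P₂ = K_a q H = 64.18 at H/2 = 2.850 m.
ȳ = (P₁·1.900 + P₂·2.850)/(P₁+P₂) = 2.331 m.

2.33 m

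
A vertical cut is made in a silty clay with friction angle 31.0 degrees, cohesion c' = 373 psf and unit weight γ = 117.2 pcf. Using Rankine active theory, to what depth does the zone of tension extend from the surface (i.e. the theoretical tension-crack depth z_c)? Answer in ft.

11.3 ft

K_a = tan²(45° − 31.0°/2) = 0.3201; √K_a = 0.5658.
The active pressure is zero where K_a γ z = 2c√K_a, so z_c = 2c/(γ√K_a) = 2×373/(117.2×0.5658) = 11.25 ft.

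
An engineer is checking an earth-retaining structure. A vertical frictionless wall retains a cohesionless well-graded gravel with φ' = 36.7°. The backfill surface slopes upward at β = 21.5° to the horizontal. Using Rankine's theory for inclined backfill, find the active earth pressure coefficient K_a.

K_a = cos β · (cos β − √(cos²β − cos²φ)) / (cos β + √(cos²β − cos²φ)).
cos β = 0.9304, cos φ = 0.8018, √(cos²β − cos²φ) = 0.4721.
K_a = 0.9304 × (0.9304 − 0.4721)/(0.9304 + 0.4721) = 0.3041.

0.304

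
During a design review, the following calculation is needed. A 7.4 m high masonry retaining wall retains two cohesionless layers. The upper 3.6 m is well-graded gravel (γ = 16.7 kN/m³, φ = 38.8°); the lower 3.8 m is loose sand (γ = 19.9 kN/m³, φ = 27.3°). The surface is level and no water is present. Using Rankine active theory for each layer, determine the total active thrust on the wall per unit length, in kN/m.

163 kN/m

K_a1 = tan²(45°−38.8°/2) = 0.2296; K_a2 = tan²(45°−27.3°/2) = 0.3711.
Layer 1: σ at base = K_a1 γ₁ h₁ = 13.80 kPa; P₁ = ½×13.80×3.6 = 24.84.
Layer 2: σ_v at top = γ₁h₁ = 60.12; σ_h top = K_a2×60.12 = 22.31; σ_h base = K_a2×(60.12+19.9×3.8) = 50.38.
P₂ = ½(22.31+50.38)×3.8 = 138.1. Total P_a = 24.84+138.1 = 163.0 kN/m.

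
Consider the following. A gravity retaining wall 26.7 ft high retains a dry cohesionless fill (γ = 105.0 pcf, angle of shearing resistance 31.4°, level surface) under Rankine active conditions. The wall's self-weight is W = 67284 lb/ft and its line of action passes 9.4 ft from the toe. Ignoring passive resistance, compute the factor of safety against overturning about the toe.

6.03

K_a = tan²(45° − 31.4°/2) = 0.3149.
P_a = ½K_aγH² = 0.5×0.3149×105.0×26.7² = 11790 lb/ft, acting at H/3 = 8.900 ft above the base.
Overturning moment M_o = P_a × H/3 = 11790 × 8.900 = 104900.
Resisting moment M_r = W × 9.4 = 67284 × 9.4 = 632500.
FS_overturning = M_r/M_o = 632500/104900 = 6.029.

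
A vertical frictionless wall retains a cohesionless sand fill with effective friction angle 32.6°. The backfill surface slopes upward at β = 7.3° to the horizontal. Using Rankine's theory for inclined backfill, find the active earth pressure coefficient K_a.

0.307

K_a = cos β · (cos β − √(cos²β − cos²φ)) / (cos β + √(cos²β − cos²φ)).
cos β = 0.9919, cos φ = 0.8425, √(cos²β − cos²φ) = 0.5236.
K_a = 0.9919 × (0.9919 − 0.5236)/(0.9919 + 0.5236) = 0.3065.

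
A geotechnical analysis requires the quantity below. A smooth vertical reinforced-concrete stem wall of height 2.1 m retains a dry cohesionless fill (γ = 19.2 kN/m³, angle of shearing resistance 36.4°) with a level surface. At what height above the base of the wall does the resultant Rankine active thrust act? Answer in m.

0.700 m

K_a = 0.2552.
The pressure distribution is triangular, so the resultant acts at H/3 above the base = 2.1/3 = 0.7000 m.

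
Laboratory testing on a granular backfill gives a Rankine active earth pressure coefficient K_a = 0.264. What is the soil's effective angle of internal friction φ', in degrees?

35.6°

K_a = tan²(45° − φ/2) ⇒ 45° − φ/2 = arctan(√0.264) = 27.19°.
φ = 2(45° − 27.19°) = 35.61°.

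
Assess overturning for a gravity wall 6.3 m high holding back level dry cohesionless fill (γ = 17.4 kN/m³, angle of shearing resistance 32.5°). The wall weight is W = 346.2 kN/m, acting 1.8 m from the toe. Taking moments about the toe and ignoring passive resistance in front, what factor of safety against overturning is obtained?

K_a = tan²(45° − 32.5°/2) = 0.3010.
P_a = ½K_aγH² = 0.5×0.3010×17.4×6.3² = 103.9 kN/m, acting at H/3 = 2.100 m above the base.
Overturning moment M_o = P_a × H/3 = 103.9 × 2.100 = 218.3.
Resisting moment M_r = W × 1.8 = 346.2 × 1.8 = 623.2.
FS_overturning = M_r/M_o = 623.2/218.3 = 2.855.

2.86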